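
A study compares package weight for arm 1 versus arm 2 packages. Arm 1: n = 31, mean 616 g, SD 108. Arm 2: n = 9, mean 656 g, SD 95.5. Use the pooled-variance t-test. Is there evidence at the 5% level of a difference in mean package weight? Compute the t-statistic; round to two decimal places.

Let group 1 = arm 1, group 2 = arm 2. H0: μ_1 = μ_2; H1: μ_1 ≠ μ_2 (two-sample pooled-variance t-test, two-sided).
s_p² = [(31−1)·108² + (9−1)·95.5²]/(31+9−2) = 11128.5
t = (616 − 656)/√[11128.5·(1/31 + 1/9)] = -1.00
df = n₁ + n₂ − 2 = 38
Two-sided p-value ≈ 0.323
Since p ≈ 0.323 > α = 0.05, fail to reject H0; the data do not provide sufficient evidence against H0.

-1.00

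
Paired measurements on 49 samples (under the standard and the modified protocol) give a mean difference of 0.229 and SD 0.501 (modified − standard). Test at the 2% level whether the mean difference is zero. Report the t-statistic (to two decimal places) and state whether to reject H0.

t = 3.20; reject H0

H0: μ_d = 0; H1: μ_d ≠ 0 (paired t-test on the differences, two-sided).
t = d̄/(s_d/√n) = 0.229/(0.501/√49) = 3.20
df = n − 1 = 48
Two-sided p-value ≈ 0.0024
Since p ≈ 0.0024 < α = 0.02, reject H0; the data support H1.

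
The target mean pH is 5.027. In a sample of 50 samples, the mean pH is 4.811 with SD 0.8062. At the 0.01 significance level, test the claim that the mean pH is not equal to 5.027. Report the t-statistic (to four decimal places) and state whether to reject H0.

t = -1.8945; fail to reject H0

H0: μ = 5.027; H1: μ ≠ 5.027 (one-sample t-test, two-sided).
t = (x̄ − μ₀)/(s/√n) = (4.811 − 5.027)/(0.8062/√50) = -1.8945
df = n − 1 = 49
Two-sided p-value ≈ 0.0641
Since p ≈ 0.0641 > α = 0.01, fail to reject H0; the data do not provide sufficient evidence against H0.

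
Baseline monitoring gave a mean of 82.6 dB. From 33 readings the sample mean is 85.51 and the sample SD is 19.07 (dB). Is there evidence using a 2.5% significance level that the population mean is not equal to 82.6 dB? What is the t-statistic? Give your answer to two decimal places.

0.88

H0: μ = 82.6; H1: μ ≠ 82.6 (one-sample t-test, two-sided).
t = (x̄ − μ₀)/(s/√n) = (85.51 − 82.6)/(19.07/√33) = 0.88
df = n − 1 = 32
Two-sided p-value ≈ 0.3872
Since p ≈ 0.3872 > α = 0.025, fail to reject H0; the evidence is not statistically significant.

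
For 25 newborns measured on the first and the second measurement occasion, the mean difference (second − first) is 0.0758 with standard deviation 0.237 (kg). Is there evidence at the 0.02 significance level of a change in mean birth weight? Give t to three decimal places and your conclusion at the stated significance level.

t = 1.599; fail to reject H0

H0: μ_d = 0; H1: μ_d ≠ 0 (paired t-test on the differences, two-sided).
t = d̄/(s_d/√n) = 0.0758/(0.237/√25) = 1.599
df = n − 1 = 24
Two-sided p-value ≈ 0.123
Since p ≈ 0.123 > α = 0.02, fail to reject H0; the evidence is not statistically significant.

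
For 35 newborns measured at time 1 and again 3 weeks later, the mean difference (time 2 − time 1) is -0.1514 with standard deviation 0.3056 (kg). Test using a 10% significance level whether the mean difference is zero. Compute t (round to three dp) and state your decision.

t = -2.931; reject H0

H0: μ_d = 0; H1: μ_d ≠ 0 (paired t-test on the differences, two-sided).
t = d̄/(s_d/√n) = -0.1514/(0.3056/√35) = -2.931
df = n − 1 = 34
Two-sided p-value ≈ 0.0060
Since p ≈ 0.0060 < α = 0.1, reject H0; the evidence is statistically significant.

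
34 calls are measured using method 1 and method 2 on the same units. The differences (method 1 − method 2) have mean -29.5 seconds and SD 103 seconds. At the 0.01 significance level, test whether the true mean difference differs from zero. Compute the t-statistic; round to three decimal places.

-1.670

H0: μ_d = 0; H1: μ_d ≠ 0 (paired t-test on the differences, two-sided).
t = d̄/(s_d/√n) = -29.5/(103/√34) = -1.670
df = n − 1 = 33
Two-sided p-value ≈ 0.104
Since p ≈ 0.104 > α = 0.01, fail to reject H0; the evidence is not statistically significant.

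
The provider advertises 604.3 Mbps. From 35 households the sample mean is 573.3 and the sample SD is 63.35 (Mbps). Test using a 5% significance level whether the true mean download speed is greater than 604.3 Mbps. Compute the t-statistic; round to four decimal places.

-2.8950

H0: μ = 604.3; H1: μ > 604.3 (one-sample t-test, right-tailed).
t = (x̄ − μ₀)/(s/√n) = (573.3 − 604.3)/(63.35/√35) = -2.8950
df = n − 1 = 34
p-value = P(T ≥ -2.8950) ≈ 0.997
Since p ≈ 0.997 > α = 0.05, fail to reject H0; the evidence is not statistically significant.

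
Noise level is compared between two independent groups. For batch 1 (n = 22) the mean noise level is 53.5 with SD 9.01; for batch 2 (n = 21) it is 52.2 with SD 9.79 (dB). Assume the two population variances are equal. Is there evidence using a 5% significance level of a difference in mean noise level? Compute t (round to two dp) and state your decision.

Let group 1 = batch 1, group 2 = batch 2. H0: μ_1 = μ_2; H1: μ_1 ≠ μ_2 (two-sample pooled-variance t-test, two-sided).
s_p² = [(22−1)·9.01² + (21−1)·9.79²]/(22+21−2) = 88.3333
t = (53.5 − 52.2)/√[88.3333·(1/22 + 1/21)] = 0.45
df = n₁ + n₂ − 2 = 41
Two-sided p-value ≈ 0.653
Since p ≈ 0.653 > α = 0.05, fail to reject H0; the evidence is not statistically significant.

t = 0.45; fail to reject H0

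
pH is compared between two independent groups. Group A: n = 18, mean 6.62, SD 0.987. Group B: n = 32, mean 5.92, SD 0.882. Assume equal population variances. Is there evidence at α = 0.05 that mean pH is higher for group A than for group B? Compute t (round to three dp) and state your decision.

Let group 1 = group A, group 2 = group B. H0: μ_1 = μ_2; H1: μ_1 > μ_2 (two-sample pooled-variance t-test, right-tailed).
s_p² = [(18−1)·0.987² + (32−1)·0.882²]/(18+32−2) = 0.847427
t = (6.62 − 5.92)/√[0.847427·(1/18 + 1/32)] = 2.581
df = n₁ + n₂ − 2 = 48
p-value = P(T ≥ 2.581) ≈ 0.006
Since p ≈ 0.006 < α = 0.05, reject H0; the data support H1.

t = 2.581; reject H0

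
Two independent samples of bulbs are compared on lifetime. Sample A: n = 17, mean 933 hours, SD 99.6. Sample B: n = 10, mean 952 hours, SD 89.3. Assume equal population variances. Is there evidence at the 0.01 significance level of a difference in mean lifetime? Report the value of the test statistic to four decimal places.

Let group 1 = sample A, group 2 = sample B. H0: μ_1 = μ_2; H1: μ_1 ≠ μ_2 (two-sample pooled-variance t-test, two-sided).
s_p² = [(17−1)·99.6² + (10−1)·89.3²]/(17+10−2) = 9219.72
t = (933 − 952)/√[9219.72·(1/17 + 1/10)] = -0.4965
df = n₁ + n₂ − 2 = 25
Two-sided p-value ≈ 0.6239
Since p ≈ 0.6239 > α = 0.01, fail to reject H0; the evidence is not statistically significant.

-0.4965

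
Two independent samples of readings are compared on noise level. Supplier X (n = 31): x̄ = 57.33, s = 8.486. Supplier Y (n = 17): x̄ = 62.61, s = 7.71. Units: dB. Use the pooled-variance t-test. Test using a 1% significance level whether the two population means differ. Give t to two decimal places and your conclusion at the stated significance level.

Let group 1 = supplier X, group 2 = supplier Y. H0: μ_1 = μ_2; H1: μ_1 ≠ μ_2 (two-sample pooled-variance t-test, two-sided).
s_p² = [(31−1)·8.486² + (17−1)·7.71²]/(31+17−2) = 67.6407
t = (57.33 − 62.61)/√[67.6407·(1/31 + 1/17)] = -2.13
df = n₁ + n₂ − 2 = 46
Two-sided p-value ≈ 0.039
Since p ≈ 0.039 > α = 0.01, fail to reject H0; the evidence is not statistically significant.

t = -2.13; fail to reject H0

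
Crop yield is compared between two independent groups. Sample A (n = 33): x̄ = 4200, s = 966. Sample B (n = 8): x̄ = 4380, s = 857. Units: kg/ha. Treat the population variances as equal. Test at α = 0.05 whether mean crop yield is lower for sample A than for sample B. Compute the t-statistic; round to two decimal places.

Let group 1 = sample A, group 2 = sample B. H0: μ_1 = μ_2; H1: μ_1 < μ_2 (two-sample pooled-variance t-test, left-tailed).
s_p² = [(33−1)·966² + (8−1)·857²]/(33+8−2) = 897491
t = (4200 − 4380)/√[897491·(1/33 + 1/8)] = -0.48
df = n₁ + n₂ − 2 = 39
p-value = P(T ≤ -0.48) ≈ 0.3162
Since p ≈ 0.3162 > α = 0.05, fail to reject H0; the data do not provide sufficient evidence against H0.

-0.48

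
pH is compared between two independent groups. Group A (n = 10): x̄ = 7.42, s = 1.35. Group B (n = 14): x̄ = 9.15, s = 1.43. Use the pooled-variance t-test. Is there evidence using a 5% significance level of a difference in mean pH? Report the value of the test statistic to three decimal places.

Let group 1 = group A, group 2 = group B. H0: μ_1 = μ_2; H1: μ_1 ≠ μ_2 (two-sample pooled-variance t-test, two-sided).
s_p² = [(10−1)·1.35² + (14−1)·1.43²]/(10+14−2) = 1.95392
t = (7.42 − 9.15)/√[1.95392·(1/10 + 1/14)] = -2.989
df = n₁ + n₂ − 2 = 22
Two-sided p-value ≈ 0.0068
Since p ≈ 0.0068 < α = 0.05, reject H0; the evidence is statistically significant.

-2.989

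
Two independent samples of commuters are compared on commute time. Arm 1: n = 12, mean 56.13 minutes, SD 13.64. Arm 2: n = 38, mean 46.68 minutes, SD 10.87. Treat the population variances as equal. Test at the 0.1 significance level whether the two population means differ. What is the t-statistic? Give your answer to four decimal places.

2.4680

Let group 1 = arm 1, group 2 = arm 2. H0: μ_1 = μ_2; H1: μ_1 ≠ μ_2 (two-sample pooled-variance t-test, two-sided).
s_p² = [(12−1)·13.64² + (38−1)·10.87²]/(12+38−2) = 133.716
t = (56.13 − 46.68)/√[133.716·(1/12 + 1/38)] = 2.4680
df = n₁ + n₂ − 2 = 48
Two-sided p-value ≈ 0.017
Since p ≈ 0.017 < α = 0.1, reject H0; the evidence is statistically significant.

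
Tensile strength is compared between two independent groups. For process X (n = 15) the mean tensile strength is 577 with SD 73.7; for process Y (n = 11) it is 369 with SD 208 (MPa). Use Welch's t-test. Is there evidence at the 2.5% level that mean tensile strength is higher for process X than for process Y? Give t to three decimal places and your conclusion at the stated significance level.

t = 3.174; reject H0

Let group 1 = process X, group 2 = process Y. H0: μ_1 = μ_2; H1: μ_1 > μ_2 (Welch's two-sample t-test, right-tailed).
t = (x̄_1 − x̄_2)/√(s_1²/n_1 + s_2²/n_2) = (577 − 369)/√(73.7²/15 + 208²/11) = 3.174
Welch–Satterthwaite df ≈ 11.85
p-value = P(T ≥ 3.174) ≈ 0.0041
Since p ≈ 0.0041 < α = 0.025, reject H0; the data support H1.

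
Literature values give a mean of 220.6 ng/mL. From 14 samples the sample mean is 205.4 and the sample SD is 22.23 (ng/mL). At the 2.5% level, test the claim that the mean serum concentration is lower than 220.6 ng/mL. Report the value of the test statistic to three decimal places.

-2.558

H0: μ = 220.6; H1: μ < 220.6 (one-sample t-test, left-tailed).
t = (x̄ − μ₀)/(s/√n) = (205.4 − 220.6)/(22.23/√14) = -2.558
df = n − 1 = 13
p-value = P(T ≤ -2.558) ≈ 0.012
Since p ≈ 0.012 < α = 0.025, reject H0; the evidence is statistically significant.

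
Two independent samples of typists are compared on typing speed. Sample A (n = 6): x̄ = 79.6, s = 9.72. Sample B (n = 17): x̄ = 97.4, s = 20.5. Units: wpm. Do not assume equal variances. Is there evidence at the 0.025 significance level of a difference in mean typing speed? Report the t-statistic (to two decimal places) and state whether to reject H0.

Let group 1 = sample A, group 2 = sample B. H0: μ_1 = μ_2; H1: μ_1 ≠ μ_2 (Welch's two-sample t-test, two-sided).
t = (x̄_1 − x̄_2)/√(s_1²/n_1 + s_2²/n_2) = (79.6 − 97.4)/√(9.72²/6 + 20.5²/17) = -2.80
Welch–Satterthwaite df ≈ 18.65
Two-sided p-value ≈ 0.012
Since p ≈ 0.012 < α = 0.025, reject H0; the evidence is statistically significant.

t = -2.80; reject H0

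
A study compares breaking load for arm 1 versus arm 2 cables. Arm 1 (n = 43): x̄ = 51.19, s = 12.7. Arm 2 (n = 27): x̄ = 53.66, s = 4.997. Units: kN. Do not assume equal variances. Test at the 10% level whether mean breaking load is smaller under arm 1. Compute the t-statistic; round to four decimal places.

-1.1423

Let group 1 = arm 1, group 2 = arm 2. H0: μ_1 = μ_2; H1: μ_1 < μ_2 (Welch's two-sample t-test, left-tailed).
t = (x̄_1 − x̄_2)/√(s_1²/n_1 + s_2²/n_2) = (51.19 − 53.66)/√(12.7²/43 + 4.997²/27) = -1.1423
Welch–Satterthwaite df ≈ 59.43
p-value = P(T ≤ -1.1423) ≈ 0.129
Since p ≈ 0.129 > α = 0.1, fail to reject H0; the evidence is not statistically significant.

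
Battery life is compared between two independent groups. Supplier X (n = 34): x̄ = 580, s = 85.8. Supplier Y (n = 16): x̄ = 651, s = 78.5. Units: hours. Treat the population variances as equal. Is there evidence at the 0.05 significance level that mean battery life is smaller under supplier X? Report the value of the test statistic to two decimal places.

-2.80

Let group 1 = supplier X, group 2 = supplier Y. H0: μ_1 = μ_2; H1: μ_1 < μ_2 (two-sample pooled-variance t-test, left-tailed).
s_p² = [(34−1)·85.8² + (16−1)·78.5²]/(34+16−2) = 6986.83
t = (580 − 651)/√[6986.83·(1/34 + 1/16)] = -2.80
df = n₁ + n₂ − 2 = 48
p-value = P(T ≤ -2.80) ≈ 0.0037
Since p ≈ 0.0037 < α = 0.05, reject H0; the data support H1.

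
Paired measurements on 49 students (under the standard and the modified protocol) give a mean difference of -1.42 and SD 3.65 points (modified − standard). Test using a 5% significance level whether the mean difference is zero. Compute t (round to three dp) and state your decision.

t = -2.723; reject H0

H0: μ_d = 0; H1: μ_d ≠ 0 (paired t-test on the differences, two-sided).
t = d̄/(s_d/√n) = -1.42/(3.65/√49) = -2.723
df = n − 1 = 48
Two-sided p-value ≈ 0.0090
Since p ≈ 0.0090 < α = 0.05, reject H0; the data support H1.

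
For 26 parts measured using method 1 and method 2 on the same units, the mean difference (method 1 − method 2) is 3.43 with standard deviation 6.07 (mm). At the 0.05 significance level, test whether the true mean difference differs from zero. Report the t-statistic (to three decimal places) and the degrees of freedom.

t = 2.881, df = 25

H0: μ_d = 0; H1: μ_d ≠ 0 (paired t-test on the differences, two-sided).
t = d̄/(s_d/√n) = 3.43/(6.07/√26) = 2.881
df = n − 1 = 25
Two-sided p-value ≈ 0.0080
Since p ≈ 0.0080 < α = 0.05, reject H0; the evidence is statistically significant.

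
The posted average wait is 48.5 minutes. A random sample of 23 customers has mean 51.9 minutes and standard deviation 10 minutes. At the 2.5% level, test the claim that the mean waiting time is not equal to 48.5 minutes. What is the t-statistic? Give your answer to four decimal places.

H0: μ = 48.5; H1: μ ≠ 48.5 (one-sample t-test, two-sided).
t = (x̄ − μ₀)/(s/√n) = (51.9 − 48.5)/(10/√23) = 1.6306
df = n − 1 = 22
Two-sided p-value ≈ 0.117
Since p ≈ 0.117 > α = 0.025, fail to reject H0; the data do not provide sufficient evidence against H0.

1.6306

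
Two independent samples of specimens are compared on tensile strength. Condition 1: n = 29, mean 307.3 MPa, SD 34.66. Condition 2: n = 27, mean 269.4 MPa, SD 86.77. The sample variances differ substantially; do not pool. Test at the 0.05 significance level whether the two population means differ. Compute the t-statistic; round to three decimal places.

2.118

Let group 1 = condition 1, group 2 = condition 2. H0: μ_1 = μ_2; H1: μ_1 ≠ μ_2 (Welch's two-sample t-test, two-sided).
t = (x̄_1 − x̄_2)/√(s_1²/n_1 + s_2²/n_2) = (307.3 − 269.4)/√(34.66²/29 + 86.77²/27) = 2.118
Welch–Satterthwaite df ≈ 33.61
Two-sided p-value ≈ 0.0417
Since p ≈ 0.0417 < α = 0.05, reject H0; the evidence is statistically significant.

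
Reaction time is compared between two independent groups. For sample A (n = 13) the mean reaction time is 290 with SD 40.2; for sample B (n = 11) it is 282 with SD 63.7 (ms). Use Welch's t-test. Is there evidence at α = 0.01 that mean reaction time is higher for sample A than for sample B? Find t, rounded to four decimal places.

0.3602

Let group 1 = sample A, group 2 = sample B. H0: μ_1 = μ_2; H1: μ_1 > μ_2 (Welch's two-sample t-test, right-tailed).
t = (x̄_1 − x̄_2)/√(s_1²/n_1 + s_2²/n_2) = (290 − 282)/√(40.2²/13 + 63.7²/11) = 0.3602
Welch–Satterthwaite df ≈ 16.33
p-value = P(T ≥ 0.3602) ≈ 0.3616
Since p ≈ 0.3616 > α = 0.01, fail to reject H0; the evidence is not statistically significant.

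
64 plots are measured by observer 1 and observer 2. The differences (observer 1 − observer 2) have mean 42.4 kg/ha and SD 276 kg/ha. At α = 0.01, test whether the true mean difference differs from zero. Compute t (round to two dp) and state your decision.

t = 1.23; fail to reject H0

H0: μ_d = 0; H1: μ_d ≠ 0 (paired t-test on the differences, two-sided).
t = d̄/(s_d/√n) = 42.4/(276/√64) = 1.23
df = n − 1 = 63
Two-sided p-value ≈ 0.2236
Since p ≈ 0.2236 > α = 0.01, fail to reject H0; the data do not provide sufficient evidence against H0.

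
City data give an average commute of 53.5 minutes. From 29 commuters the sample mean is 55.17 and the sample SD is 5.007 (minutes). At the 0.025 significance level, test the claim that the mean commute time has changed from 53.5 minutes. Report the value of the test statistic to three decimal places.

1.796

H0: μ = 53.5; H1: μ ≠ 53.5 (one-sample t-test, two-sided).
t = (x̄ − μ₀)/(s/√n) = (55.17 − 53.5)/(5.007/√29) = 1.796
df = n − 1 = 28
Two-sided p-value ≈ 0.0833
Since p ≈ 0.0833 > α = 0.025, fail to reject H0; the evidence is not statistically significant.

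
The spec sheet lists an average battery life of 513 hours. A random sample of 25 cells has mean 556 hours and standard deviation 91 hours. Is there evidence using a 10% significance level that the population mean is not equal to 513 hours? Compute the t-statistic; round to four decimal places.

H0: μ = 513; H1: μ ≠ 513 (one-sample t-test, two-sided).
t = (x̄ − μ₀)/(s/√n) = (556 − 513)/(91/√25) = 2.3626
df = n − 1 = 24
Two-sided p-value ≈ 0.0266
Since p ≈ 0.0266 < α = 0.1, reject H0; the data support H1.

2.3626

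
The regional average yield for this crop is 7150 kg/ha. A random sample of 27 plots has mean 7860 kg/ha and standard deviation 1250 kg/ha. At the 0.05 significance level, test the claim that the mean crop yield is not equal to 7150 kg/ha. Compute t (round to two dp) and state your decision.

t = 2.95; reject H0

H0: μ = 7150; H1: μ ≠ 7150 (one-sample t-test, two-sided).
t = (x̄ − μ₀)/(s/√n) = (7860 − 7150)/(1250/√27) = 2.95
df = n − 1 = 26
Two-sided p-value ≈ 0.0066
Since p ≈ 0.0066 < α = 0.05, reject H0; the evidence is statistically significant.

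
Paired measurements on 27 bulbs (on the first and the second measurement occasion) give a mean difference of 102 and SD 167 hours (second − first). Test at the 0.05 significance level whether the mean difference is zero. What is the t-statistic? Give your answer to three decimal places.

H0: μ_d = 0; H1: μ_d ≠ 0 (paired t-test on the differences, two-sided).
t = d̄/(s_d/√n) = 102/(167/√27) = 3.174
df = n − 1 = 26
Two-sided p-value ≈ 0.0038
Since p ≈ 0.0038 < α = 0.05, reject H0; the data support H1.

3.174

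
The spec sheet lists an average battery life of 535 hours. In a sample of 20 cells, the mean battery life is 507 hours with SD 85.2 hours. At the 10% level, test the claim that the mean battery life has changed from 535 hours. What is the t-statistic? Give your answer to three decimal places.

H0: μ = 535; H1: μ ≠ 535 (one-sample t-test, two-sided).
t = (x̄ − μ₀)/(s/√n) = (507 − 535)/(85.2/√20) = -1.470
df = n − 1 = 19
Two-sided p-value ≈ 0.158
Since p ≈ 0.158 > α = 0.1, fail to reject H0; the evidence is not statistically significant.

-1.470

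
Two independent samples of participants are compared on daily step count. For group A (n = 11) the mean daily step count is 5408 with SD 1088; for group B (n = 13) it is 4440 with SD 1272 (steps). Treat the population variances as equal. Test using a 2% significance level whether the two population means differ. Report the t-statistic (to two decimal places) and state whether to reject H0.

Let group 1 = group A, group 2 = group B. H0: μ_1 = μ_2; H1: μ_1 ≠ μ_2 (two-sample pooled-variance t-test, two-sided).
s_p² = [(11−1)·1088² + (13−1)·1272²]/(11+13−2) = 1420600
t = (5408 − 4440)/√[1420600·(1/11 + 1/13)] = 1.98
df = n₁ + n₂ − 2 = 22
Two-sided p-value ≈ 0.0601
Since p ≈ 0.0601 > α = 0.02, fail to reject H0; the evidence is not statistically significant.

t = 1.98; fail to reject H0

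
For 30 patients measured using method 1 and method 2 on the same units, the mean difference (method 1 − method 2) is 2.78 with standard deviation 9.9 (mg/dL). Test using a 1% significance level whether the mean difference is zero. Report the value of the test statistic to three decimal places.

1.538

H0: μ_d = 0; H1: μ_d ≠ 0 (paired t-test on the differences, two-sided).
t = d̄/(s_d/√n) = 2.78/(9.9/√30) = 1.538
df = n − 1 = 29
Two-sided p-value ≈ 0.1349
Since p ≈ 0.1349 > α = 0.01, fail to reject H0; the data do not provide sufficient evidence against H0.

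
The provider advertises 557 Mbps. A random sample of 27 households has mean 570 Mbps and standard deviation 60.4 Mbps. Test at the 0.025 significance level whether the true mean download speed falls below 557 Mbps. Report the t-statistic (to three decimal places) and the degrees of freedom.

t = 1.118, df = 26

H0: μ = 557; H1: μ < 557 (one-sample t-test, left-tailed).
t = (x̄ − μ₀)/(s/√n) = (570 − 557)/(60.4/√27) = 1.118
df = n − 1 = 26
p-value = P(T ≤ 1.118) ≈ 0.863
Since p ≈ 0.863 > α = 0.025, fail to reject H0; the evidence is not statistically significant.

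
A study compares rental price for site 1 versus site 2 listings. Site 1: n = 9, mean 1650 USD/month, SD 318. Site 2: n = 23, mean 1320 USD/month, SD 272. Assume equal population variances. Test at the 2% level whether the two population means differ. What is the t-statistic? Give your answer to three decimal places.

Let group 1 = site 1, group 2 = site 2. H0: μ_1 = μ_2; H1: μ_1 ≠ μ_2 (two-sample pooled-variance t-test, two-sided).
s_p² = [(9−1)·318² + (23−1)·272²]/(9+23−2) = 81221.3
t = (1650 − 1320)/√[81221.3·(1/9 + 1/23)] = 2.945
df = n₁ + n₂ − 2 = 30
Two-sided p-value ≈ 0.006
Since p ≈ 0.006 < α = 0.02, reject H0; the data support H1.

2.945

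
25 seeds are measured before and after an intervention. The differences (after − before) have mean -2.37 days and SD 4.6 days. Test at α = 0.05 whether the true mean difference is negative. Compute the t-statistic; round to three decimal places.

H0: μ_d = 0; H1: μ_d < 0 (paired t-test on the differences, left-tailed).
t = d̄/(s_d/√n) = -2.37/(4.6/√25) = -2.576
df = n − 1 = 24
p-value = P(T ≤ -2.576) ≈ 0.0083
Since p ≈ 0.0083 < α = 0.05, reject H0; the evidence is statistically significant.

-2.576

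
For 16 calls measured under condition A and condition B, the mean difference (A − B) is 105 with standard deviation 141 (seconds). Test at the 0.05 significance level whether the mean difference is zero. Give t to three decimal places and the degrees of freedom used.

t = 2.979, df = 15

H0: μ_d = 0; H1: μ_d ≠ 0 (paired t-test on the differences, two-sided).
t = d̄/(s_d/√n) = 105/(141/√16) = 2.979
df = n − 1 = 15
Two-sided p-value ≈ 0.009
Since p ≈ 0.009 < α = 0.05, reject H0; the evidence is statistically significant.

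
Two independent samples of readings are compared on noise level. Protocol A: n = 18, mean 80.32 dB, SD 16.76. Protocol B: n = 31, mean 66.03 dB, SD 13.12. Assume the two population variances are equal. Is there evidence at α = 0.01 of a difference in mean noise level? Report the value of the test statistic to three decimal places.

3.316

Let group 1 = protocol A, group 2 = protocol B. H0: μ_1 = μ_2; H1: μ_1 ≠ μ_2 (two-sample pooled-variance t-test, two-sided).
s_p² = [(18−1)·16.76² + (31−1)·13.12²]/(18+31−2) = 211.474
t = (80.32 − 66.03)/√[211.474·(1/18 + 1/31)] = 3.316
df = n₁ + n₂ − 2 = 47
Two-sided p-value ≈ 0.0018
Since p ≈ 0.0018 < α = 0.01, reject H0; the data support H1.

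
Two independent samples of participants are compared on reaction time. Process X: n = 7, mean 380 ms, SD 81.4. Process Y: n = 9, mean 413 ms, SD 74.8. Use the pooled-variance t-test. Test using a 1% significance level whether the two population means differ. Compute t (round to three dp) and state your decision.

t = -0.843; fail to reject H0

Let group 1 = process X, group 2 = process Y. H0: μ_1 = μ_2; H1: μ_1 ≠ μ_2 (two-sample pooled-variance t-test, two-sided).
s_p² = [(7−1)·81.4² + (9−1)·74.8²]/(7+9−2) = 6036.86
t = (380 − 413)/√[6036.86·(1/7 + 1/9)] = -0.843
df = n₁ + n₂ − 2 = 14
Two-sided p-value ≈ 0.4135
Since p ≈ 0.4135 > α = 0.01, fail to reject H0; the evidence is not statistically significant.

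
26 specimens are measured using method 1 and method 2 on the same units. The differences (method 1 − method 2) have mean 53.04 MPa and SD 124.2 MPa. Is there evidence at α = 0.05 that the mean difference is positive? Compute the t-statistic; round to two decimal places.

2.18

H0: μ_d = 0; H1: μ_d > 0 (paired t-test on the differences, right-tailed).
t = d̄/(s_d/√n) = 53.04/(124.2/√26) = 2.18
df = n − 1 = 25
p-value = P(T ≥ 2.18) ≈ 0.020
Since p ≈ 0.020 < α = 0.05, reject H0; the evidence is statistically significant.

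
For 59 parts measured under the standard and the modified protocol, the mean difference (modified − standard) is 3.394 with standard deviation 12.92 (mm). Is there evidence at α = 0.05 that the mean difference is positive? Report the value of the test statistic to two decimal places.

H0: μ_d = 0; H1: μ_d > 0 (paired t-test on the differences, right-tailed).
t = d̄/(s_d/√n) = 3.394/(12.92/√59) = 2.02
df = n − 1 = 58
p-value = P(T ≥ 2.02) ≈ 0.0241
Since p ≈ 0.0241 < α = 0.05, reject H0; the data support H1.

2.02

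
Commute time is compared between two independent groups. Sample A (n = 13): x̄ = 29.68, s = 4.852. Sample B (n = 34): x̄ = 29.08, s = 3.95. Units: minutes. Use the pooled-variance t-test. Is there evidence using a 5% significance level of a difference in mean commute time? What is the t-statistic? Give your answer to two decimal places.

Let group 1 = sample A, group 2 = sample B. H0: μ_1 = μ_2; H1: μ_1 ≠ μ_2 (two-sample pooled-variance t-test, two-sided).
s_p² = [(13−1)·4.852² + (34−1)·3.95²]/(13+34−2) = 17.7197
t = (29.68 − 29.08)/√[17.7197·(1/13 + 1/34)] = 0.44
df = n₁ + n₂ − 2 = 45
Two-sided p-value ≈ 0.6641
Since p ≈ 0.6641 > α = 0.05, fail to reject H0; the evidence is not statistically significant.

0.44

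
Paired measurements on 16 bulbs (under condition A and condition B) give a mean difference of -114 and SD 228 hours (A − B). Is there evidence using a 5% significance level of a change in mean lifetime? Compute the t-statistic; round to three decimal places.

H0: μ_d = 0; H1: μ_d ≠ 0 (paired t-test on the differences, two-sided).
t = d̄/(s_d/√n) = -114/(228/√16) = -2.000
df = n − 1 = 15
Two-sided p-value ≈ 0.0639
Since p ≈ 0.0639 > α = 0.05, fail to reject H0; the data do not provide sufficient evidence against H0.

-2.000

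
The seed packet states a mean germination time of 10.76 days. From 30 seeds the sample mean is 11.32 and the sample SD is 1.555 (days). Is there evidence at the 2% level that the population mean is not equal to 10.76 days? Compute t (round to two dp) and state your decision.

H0: μ = 10.76; H1: μ ≠ 10.76 (one-sample t-test, two-sided).
t = (x̄ − μ₀)/(s/√n) = (11.32 − 10.76)/(1.555/√30) = 1.97
df = n − 1 = 29
Two-sided p-value ≈ 0.0582
Since p ≈ 0.0582 > α = 0.02, fail to reject H0; the evidence is not statistically significant.

t = 1.97; fail to reject H0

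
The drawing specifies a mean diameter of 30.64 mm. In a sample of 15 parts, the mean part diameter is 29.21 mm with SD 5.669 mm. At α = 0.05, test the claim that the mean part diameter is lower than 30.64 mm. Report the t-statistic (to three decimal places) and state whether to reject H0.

t = -0.977; fail to reject H0

H0: μ = 30.64; H1: μ < 30.64 (one-sample t-test, left-tailed).
t = (x̄ − μ₀)/(s/√n) = (29.21 − 30.64)/(5.669/√15) = -0.977
df = n − 1 = 14
p-value = P(T ≤ -0.977) ≈ 0.1726
Since p ≈ 0.1726 > α = 0.05, fail to reject H0; the evidence is not statistically significant.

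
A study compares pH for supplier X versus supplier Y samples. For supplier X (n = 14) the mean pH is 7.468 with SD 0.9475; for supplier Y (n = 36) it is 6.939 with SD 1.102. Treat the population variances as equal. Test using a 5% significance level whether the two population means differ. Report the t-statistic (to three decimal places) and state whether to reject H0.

Let group 1 = supplier X, group 2 = supplier Y. H0: μ_1 = μ_2; H1: μ_1 ≠ μ_2 (two-sample pooled-variance t-test, two-sided).
s_p² = [(14−1)·0.9475² + (36−1)·1.102²]/(14+36−2) = 1.12865
t = (7.468 − 6.939)/√[1.12865·(1/14 + 1/36)] = 1.581
df = n₁ + n₂ − 2 = 48
Two-sided p-value ≈ 0.120
Since p ≈ 0.120 > α = 0.05, fail to reject H0; the data do not provide sufficient evidence against H0.

t = 1.581; fail to reject H0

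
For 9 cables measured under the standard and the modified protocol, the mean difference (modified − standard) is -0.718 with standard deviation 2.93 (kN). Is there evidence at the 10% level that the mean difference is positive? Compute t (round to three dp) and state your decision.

H0: μ_d = 0; H1: μ_d > 0 (paired t-test on the differences, right-tailed).
t = d̄/(s_d/√n) = -0.718/(2.93/√9) = -0.735
df = n − 1 = 8
p-value = P(T ≥ -0.735) ≈ 0.7584
Since p ≈ 0.7584 > α = 0.1, fail to reject H0; the evidence is not statistically significant.

t = -0.735; fail to reject H0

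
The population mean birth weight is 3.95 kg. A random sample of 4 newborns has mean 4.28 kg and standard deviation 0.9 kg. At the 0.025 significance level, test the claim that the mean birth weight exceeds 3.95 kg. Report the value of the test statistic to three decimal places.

0.733

H0: μ = 3.95; H1: μ > 3.95 (one-sample t-test, right-tailed).
t = (x̄ − μ₀)/(s/√n) = (4.28 − 3.95)/(0.9/√4) = 0.733
df = n − 1 = 3
p-value = P(T ≥ 0.733) ≈ 0.258
Since p ≈ 0.258 > α = 0.025, fail to reject H0; the evidence is not statistically significant.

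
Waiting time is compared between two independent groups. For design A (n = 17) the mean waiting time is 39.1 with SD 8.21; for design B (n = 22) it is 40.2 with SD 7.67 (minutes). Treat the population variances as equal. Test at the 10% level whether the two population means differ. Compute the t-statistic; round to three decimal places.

-0.431

Let group 1 = design A, group 2 = design B. H0: μ_1 = μ_2; H1: μ_1 ≠ μ_2 (two-sample pooled-variance t-test, two-sided).
s_p² = [(17−1)·8.21² + (22−1)·7.67²]/(17+22−2) = 62.5371
t = (39.1 − 40.2)/√[62.5371·(1/17 + 1/22)] = -0.431
df = n₁ + n₂ − 2 = 37
Two-sided p-value ≈ 0.6691
Since p ≈ 0.6691 > α = 0.1, fail to reject H0; the data do not provide sufficient evidence against H0.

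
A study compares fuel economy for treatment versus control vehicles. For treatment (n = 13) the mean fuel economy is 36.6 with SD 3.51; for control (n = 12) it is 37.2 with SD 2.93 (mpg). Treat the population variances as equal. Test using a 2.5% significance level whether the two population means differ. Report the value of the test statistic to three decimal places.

-0.462

Let group 1 = treatment, group 2 = control. H0: μ_1 = μ_2; H1: μ_1 ≠ μ_2 (two-sample pooled-variance t-test, two-sided).
s_p² = [(13−1)·3.51² + (12−1)·2.93²]/(13+12−2) = 10.5337
t = (36.6 − 37.2)/√[10.5337·(1/13 + 1/12)] = -0.462
df = n₁ + n₂ − 2 = 23
Two-sided p-value ≈ 0.649
Since p ≈ 0.649 > α = 0.025, fail to reject H0; the evidence is not statistically significant.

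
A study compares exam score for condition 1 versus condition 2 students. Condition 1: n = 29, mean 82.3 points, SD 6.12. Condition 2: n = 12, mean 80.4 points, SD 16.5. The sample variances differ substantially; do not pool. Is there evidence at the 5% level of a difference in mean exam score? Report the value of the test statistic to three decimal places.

Let group 1 = condition 1, group 2 = condition 2. H0: μ_1 = μ_2; H1: μ_1 ≠ μ_2 (Welch's two-sample t-test, two-sided).
t = (x̄_1 − x̄_2)/√(s_1²/n_1 + s_2²/n_2) = (82.3 − 80.4)/√(6.12²/29 + 16.5²/12) = 0.388
Welch–Satterthwaite df ≈ 12.27
Two-sided p-value ≈ 0.705
Since p ≈ 0.705 > α = 0.05, fail to reject H0; the evidence is not statistically significant.

0.388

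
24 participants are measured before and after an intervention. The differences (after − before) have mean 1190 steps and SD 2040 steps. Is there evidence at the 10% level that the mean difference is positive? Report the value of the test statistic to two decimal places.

H0: μ_d = 0; H1: μ_d > 0 (paired t-test on the differences, right-tailed).
t = d̄/(s_d/√n) = 1190/(2040/√24) = 2.86
df = n − 1 = 23
p-value = P(T ≥ 2.86) ≈ 0.0045
Since p ≈ 0.0045 < α = 0.1, reject H0; the evidence is statistically significant.

2.86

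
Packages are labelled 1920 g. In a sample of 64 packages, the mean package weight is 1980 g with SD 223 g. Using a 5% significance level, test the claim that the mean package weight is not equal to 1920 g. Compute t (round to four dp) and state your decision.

H0: μ = 1920; H1: μ ≠ 1920 (one-sample t-test, two-sided).
t = (x̄ − μ₀)/(s/√n) = (1980 − 1920)/(223/√64) = 2.1525
df = n − 1 = 63
Two-sided p-value ≈ 0.035
Since p ≈ 0.035 < α = 0.05, reject H0; the data support H1.

t = 2.1525; reject H0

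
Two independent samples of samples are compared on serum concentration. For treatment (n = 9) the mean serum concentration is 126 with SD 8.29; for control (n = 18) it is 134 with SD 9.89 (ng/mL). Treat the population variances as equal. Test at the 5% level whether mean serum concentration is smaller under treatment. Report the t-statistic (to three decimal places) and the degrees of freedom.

Let group 1 = treatment, group 2 = control. H0: μ_1 = μ_2; H1: μ_1 < μ_2 (two-sample pooled-variance t-test, left-tailed).
s_p² = [(9−1)·8.29² + (18−1)·9.89²]/(9+18−2) = 88.5039
t = (126 − 134)/√[88.5039·(1/9 + 1/18)] = -2.083
df = n₁ + n₂ − 2 = 25
p-value = P(T ≤ -2.083) ≈ 0.0238
Since p ≈ 0.0238 < α = 0.05, reject H0; the data support H1.

t = -2.083, df = 25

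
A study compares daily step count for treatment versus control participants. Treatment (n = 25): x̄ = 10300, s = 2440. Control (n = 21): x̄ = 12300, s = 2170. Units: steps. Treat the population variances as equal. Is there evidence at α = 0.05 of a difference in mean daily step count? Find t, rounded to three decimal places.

-2.911

Let group 1 = treatment, group 2 = control. H0: μ_1 = μ_2; H1: μ_1 ≠ μ_2 (two-sample pooled-variance t-test, two-sided).
s_p² = [(25−1)·2440² + (21−1)·2170²]/(25+21−2) = 5387830
t = (10300 − 12300)/√[5387830·(1/25 + 1/21)] = -2.911
df = n₁ + n₂ − 2 = 44
Two-sided p-value ≈ 0.006
Since p ≈ 0.006 < α = 0.05, reject H0; the data support H1.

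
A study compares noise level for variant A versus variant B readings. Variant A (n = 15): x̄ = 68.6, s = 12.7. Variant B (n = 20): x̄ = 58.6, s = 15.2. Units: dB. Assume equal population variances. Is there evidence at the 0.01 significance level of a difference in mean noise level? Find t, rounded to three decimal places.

Let group 1 = variant A, group 2 = variant B. H0: μ_1 = μ_2; H1: μ_1 ≠ μ_2 (two-sample pooled-variance t-test, two-sided).
s_p² = [(15−1)·12.7² + (20−1)·15.2²]/(15+20−2) = 201.449
t = (68.6 − 58.6)/√[201.449·(1/15 + 1/20)] = 2.063
df = n₁ + n₂ − 2 = 33
Two-sided p-value ≈ 0.0471
Since p ≈ 0.0471 > α = 0.01, fail to reject H0; the evidence is not statistically significant.

2.063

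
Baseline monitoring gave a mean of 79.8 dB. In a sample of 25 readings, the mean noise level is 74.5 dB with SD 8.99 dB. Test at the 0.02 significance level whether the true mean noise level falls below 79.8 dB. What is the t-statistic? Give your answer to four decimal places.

H0: μ = 79.8; H1: μ < 79.8 (one-sample t-test, left-tailed).
t = (x̄ − μ₀)/(s/√n) = (74.5 − 79.8)/(8.99/√25) = -2.9477
df = n − 1 = 24
p-value = P(T ≤ -2.9477) ≈ 0.004
Since p ≈ 0.004 < α = 0.02, reject H0; the data support H1.

-2.9477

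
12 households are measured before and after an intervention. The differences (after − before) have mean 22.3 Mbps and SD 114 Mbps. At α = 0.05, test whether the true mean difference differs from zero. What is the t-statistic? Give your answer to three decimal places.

H0: μ_d = 0; H1: μ_d ≠ 0 (paired t-test on the differences, two-sided).
t = d̄/(s_d/√n) = 22.3/(114/√12) = 0.678
df = n − 1 = 11
Two-sided p-value ≈ 0.512
Since p ≈ 0.512 > α = 0.05, fail to reject H0; the data do not provide sufficient evidence against H0.

0.678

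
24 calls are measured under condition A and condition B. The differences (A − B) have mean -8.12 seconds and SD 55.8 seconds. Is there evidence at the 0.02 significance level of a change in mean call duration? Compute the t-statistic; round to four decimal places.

H0: μ_d = 0; H1: μ_d ≠ 0 (paired t-test on the differences, two-sided).
t = d̄/(s_d/√n) = -8.12/(55.8/√24) = -0.7129
df = n − 1 = 23
Two-sided p-value ≈ 0.4831
Since p ≈ 0.4831 > α = 0.02, fail to reject H0; the data do not provide sufficient evidence against H0.

-0.7129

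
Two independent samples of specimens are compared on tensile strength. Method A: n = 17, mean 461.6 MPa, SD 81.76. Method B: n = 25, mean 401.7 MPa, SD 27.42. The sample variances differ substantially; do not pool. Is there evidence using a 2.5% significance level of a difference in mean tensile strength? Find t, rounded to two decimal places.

Let group 1 = method A, group 2 = method B. H0: μ_1 = μ_2; H1: μ_1 ≠ μ_2 (Welch's two-sample t-test, two-sided).
t = (x̄_1 − x̄_2)/√(s_1²/n_1 + s_2²/n_2) = (461.6 − 401.7)/√(81.76²/17 + 27.42²/25) = 2.91
Welch–Satterthwaite df ≈ 18.47
Two-sided p-value ≈ 0.009
Since p ≈ 0.009 < α = 0.025, reject H0; the evidence is statistically significant.

2.91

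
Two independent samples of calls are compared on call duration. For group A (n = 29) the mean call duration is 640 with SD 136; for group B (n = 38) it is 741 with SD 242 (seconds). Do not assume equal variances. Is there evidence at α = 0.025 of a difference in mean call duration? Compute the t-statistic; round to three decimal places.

-2.164

Let group 1 = group A, group 2 = group B. H0: μ_1 = μ_2; H1: μ_1 ≠ μ_2 (Welch's two-sample t-test, two-sided).
t = (x̄_1 − x̄_2)/√(s_1²/n_1 + s_2²/n_2) = (640 − 741)/√(136²/29 + 242²/38) = -2.164
Welch–Satterthwaite df ≈ 60.31
Two-sided p-value ≈ 0.034
Since p ≈ 0.034 > α = 0.025, fail to reject H0; the evidence is not statistically significant.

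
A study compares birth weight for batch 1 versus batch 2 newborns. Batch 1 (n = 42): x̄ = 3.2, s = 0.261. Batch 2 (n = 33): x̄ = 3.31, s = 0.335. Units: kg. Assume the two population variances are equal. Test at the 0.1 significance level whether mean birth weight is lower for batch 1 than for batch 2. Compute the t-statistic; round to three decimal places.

Let group 1 = batch 1, group 2 = batch 2. H0: μ_1 = μ_2; H1: μ_1 < μ_2 (two-sample pooled-variance t-test, left-tailed).
s_p² = [(42−1)·0.261² + (33−1)·0.335²]/(42+33−2) = 0.0874543
t = (3.2 − 3.31)/√[0.0874543·(1/42 + 1/33)] = -1.599
df = n₁ + n₂ − 2 = 73
p-value = P(T ≤ -1.599) ≈ 0.057
Since p ≈ 0.057 < α = 0.1, reject H0; the evidence is statistically significant.

-1.599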